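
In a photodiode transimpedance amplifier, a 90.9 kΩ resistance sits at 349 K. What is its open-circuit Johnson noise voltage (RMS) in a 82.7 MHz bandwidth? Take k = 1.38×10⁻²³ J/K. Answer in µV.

381 µV

V_n = √(4kTRB)
4kTRB = 4 × 1.38×10⁻²³ × 349 × 9.09×10⁴ × 8.27×10⁷ = 1.45×10⁻⁷ V²
V_n = √(1.45×10⁻⁷) = 3.81×10⁻⁴ V = 381 µV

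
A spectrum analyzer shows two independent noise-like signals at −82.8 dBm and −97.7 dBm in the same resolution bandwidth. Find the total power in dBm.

−82.7 dBm

Convert to linear, add, convert back:
P₁ = 5.25×10⁻¹² W, P₂ = 1.70×10⁻¹³ W
P_tot = 5.42×10⁻¹² W → 10 log₁₀(P_tot / 10⁻³) = −82.7 dBm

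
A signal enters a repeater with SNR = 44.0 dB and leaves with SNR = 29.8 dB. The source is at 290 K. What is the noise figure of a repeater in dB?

NF (dB) = SNR_in(dB) − SNR_out(dB) when the source is at T₀
NF = 44.0 − 29.8 = 14.2 dB

14.2 dB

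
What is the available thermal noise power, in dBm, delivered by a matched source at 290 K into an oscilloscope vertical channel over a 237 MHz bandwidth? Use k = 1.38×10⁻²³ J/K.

−90.2 dBm

P_n = kTB = 1.38×10⁻²³ × 290 × 2.37×10⁸ = 9.48×10⁻¹³ W
In dBm: 10 log₁₀(9.48×10⁻¹³ / 10⁻³) = −90.2 dBm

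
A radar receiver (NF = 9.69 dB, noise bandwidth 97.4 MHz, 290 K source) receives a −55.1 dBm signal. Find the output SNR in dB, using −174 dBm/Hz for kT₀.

Noise floor: N = −174 + 10 log₁₀(B) + NF
10 log₁₀(9.74×10⁷) = 79.89 dB
N = −174 + 79.89 + 9.69 = −84.42 dBm
SNR = P_sig − N = −55.1 − (−84.42) = 29.32 dB → 29.3 dB

29.3 dB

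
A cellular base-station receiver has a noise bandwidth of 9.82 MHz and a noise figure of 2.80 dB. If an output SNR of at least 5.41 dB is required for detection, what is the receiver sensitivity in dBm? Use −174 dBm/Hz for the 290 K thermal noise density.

−95.9 dBm

Sensitivity = −174 + 10 log₁₀(B) + NF + SNR_min
= −174 + 69.92 + 2.80 + 5.41
= −95.87 dBm → −95.9 dBm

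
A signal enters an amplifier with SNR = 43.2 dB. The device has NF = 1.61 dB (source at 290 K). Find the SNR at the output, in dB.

By definition F = SNR_in/SNR_out, so in dB: SNR_out = SNR_in − NF
SNR_out = 43.2 − 1.61 = 41.59 dB

41.59 dB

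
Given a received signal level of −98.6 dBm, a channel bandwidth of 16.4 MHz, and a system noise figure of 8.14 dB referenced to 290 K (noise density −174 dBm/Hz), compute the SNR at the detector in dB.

Noise floor: N = −174 + 10 log₁₀(B) + NF
10 log₁₀(1.64×10⁷) = 72.15 dB
N = −174 + 72.15 + 8.14 = −93.71 dBm
SNR = P_sig − N = −98.6 − (−93.71) = −4.89 dB → −4.9 dB

−4.9 dB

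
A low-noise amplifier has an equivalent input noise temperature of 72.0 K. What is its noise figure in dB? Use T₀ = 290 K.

0.963 dB

F = 1 + T_e/T₀ = 1 + 72.0/290 = 1.24828
NF = 10 log₁₀(1.24828) = 0.963 dB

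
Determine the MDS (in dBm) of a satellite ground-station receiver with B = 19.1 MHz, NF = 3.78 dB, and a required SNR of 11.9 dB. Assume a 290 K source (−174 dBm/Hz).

−85.5 dBm

Sensitivity = −174 + 10 log₁₀(B) + NF + SNR_min
= −174 + 72.81 + 3.78 + 11.9
= −85.51 dBm → −85.5 dBm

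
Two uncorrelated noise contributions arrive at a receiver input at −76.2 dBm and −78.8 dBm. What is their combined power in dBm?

−74.3 dBm

Convert to linear, add, convert back:
P₁ = 2.40×10⁻¹¹ W, P₂ = 1.32×10⁻¹¹ W
P_tot = 3.72×10⁻¹¹ W → 10 log₁₀(P_tot / 10⁻³) = −74.3 dBm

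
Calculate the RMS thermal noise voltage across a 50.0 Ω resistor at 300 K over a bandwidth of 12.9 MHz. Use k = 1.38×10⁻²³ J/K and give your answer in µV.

3.27 µV

V_n = √(4kTRB)
4kTRB = 4 × 1.38×10⁻²³ × 300 × 5.00×10¹ × 1.29×10⁷ = 1.07×10⁻¹¹ V²
V_n = √(1.07×10⁻¹¹) = 3.27×10⁻⁶ V = 3.27 µV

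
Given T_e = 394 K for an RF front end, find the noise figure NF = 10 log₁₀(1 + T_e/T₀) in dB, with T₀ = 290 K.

F = 1 + T_e/T₀ = 1 + 394/290 = 2.35862
NF = 10 log₁₀(2.35862) = 3.73 dB

3.73 dB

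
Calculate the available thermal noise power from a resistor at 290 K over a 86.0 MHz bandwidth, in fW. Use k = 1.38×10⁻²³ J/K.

P_n = kTB = 1.38×10⁻²³ × 290 × 8.60×10⁷ = 3.44×10⁻¹³ W = 344 fW

344 fW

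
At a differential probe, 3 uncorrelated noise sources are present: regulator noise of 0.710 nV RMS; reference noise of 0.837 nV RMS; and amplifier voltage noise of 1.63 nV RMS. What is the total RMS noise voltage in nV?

1.97 nV

Uncorrelated sources add in power (mean-square): V_tot = √(ΣV_i²)
V_tot = √[(7.10×10⁻¹⁰)² + (8.37×10⁻¹⁰)² + (1.63×10⁻⁹)²] = 1.97×10⁻⁹ V = 1.97 nV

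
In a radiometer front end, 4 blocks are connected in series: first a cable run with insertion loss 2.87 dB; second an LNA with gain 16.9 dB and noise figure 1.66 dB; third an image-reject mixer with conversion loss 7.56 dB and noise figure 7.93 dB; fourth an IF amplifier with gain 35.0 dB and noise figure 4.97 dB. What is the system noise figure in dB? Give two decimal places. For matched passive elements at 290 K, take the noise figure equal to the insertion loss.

5.47 dB

Convert to linear (a loss of L dB is a gain of −L dB): F_i = 10^(NF_i/10), G_i = 10^(G_i,dB/10)
  Stage 1: F_1 = 10^(2.87/10) = 1.936, G_1 = 10^(−2.87/10) = 0.5164
  Stage 2: F_2 = 10^(1.66/10) = 1.466, G_2 = 10^(16.9/10) = 48.98
  Stage 3: F_3 = 10^(7.93/10) = 6.209, G_3 = 10^(−7.56/10) = 0.1754
  Stage 4: F_4 = 10^(4.97/10) = 3.141, G_4 = 10^(35.0/10) = 3162
Friis cascade:
  F = 1.936 + (1.466 − 1)/0.5164 + (6.209 − 1)/25.29 + (3.141 − 1)/4.436 = 3.526
NF = 10 log₁₀(3.526) = 5.47 dB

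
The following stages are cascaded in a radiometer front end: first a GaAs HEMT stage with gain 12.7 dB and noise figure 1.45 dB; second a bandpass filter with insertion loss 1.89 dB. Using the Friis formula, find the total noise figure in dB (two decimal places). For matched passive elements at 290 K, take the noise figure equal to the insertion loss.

Convert to linear (a loss of L dB is a gain of −L dB): F_i = 10^(NF_i/10), G_i = 10^(G_i,dB/10)
  Stage 1: F_1 = 10^(1.45/10) = 1.396, G_1 = 10^(12.7/10) = 18.62
  Stage 2: F_2 = 10^(1.89/10) = 1.545, G_2 = 10^(−1.89/10) = 0.6471
Friis cascade:
  F = 1.396 + (1.545 − 1)/18.62 = 1.426
NF = 10 log₁₀(1.426) = 1.54 dB

1.54 dB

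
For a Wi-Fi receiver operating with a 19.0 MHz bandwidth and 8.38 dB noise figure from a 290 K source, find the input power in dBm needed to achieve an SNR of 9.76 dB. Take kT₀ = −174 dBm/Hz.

Sensitivity = −174 + 10 log₁₀(B) + NF + SNR_min
= −174 + 72.79 + 8.38 + 9.76
= −83.07 dBm → −83.1 dBm

−83.1 dBm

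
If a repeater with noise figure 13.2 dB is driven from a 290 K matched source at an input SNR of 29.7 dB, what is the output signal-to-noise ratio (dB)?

By definition F = SNR_in/SNR_out, so in dB: SNR_out = SNR_in − NF
SNR_out = 29.7 − 13.2 = 16.5 dB

16.5 dB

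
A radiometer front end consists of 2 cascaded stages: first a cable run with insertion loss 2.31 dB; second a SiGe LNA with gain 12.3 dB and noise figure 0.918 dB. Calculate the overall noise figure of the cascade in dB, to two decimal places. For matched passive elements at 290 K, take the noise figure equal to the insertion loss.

Convert to linear (a loss of L dB is a gain of −L dB): F_i = 10^(NF_i/10), G_i = 10^(G_i,dB/10)
  Stage 1: F_1 = 10^(2.31/10) = 1.702, G_1 = 10^(−2.31/10) = 0.5875
  Stage 2: F_2 = 10^(0.918/10) = 1.235, G_2 = 10^(12.3/10) = 16.98
Friis cascade:
  F = 1.702 + (1.235 − 1)/0.5875 = 2.103
NF = 10 log₁₀(2.103) = 3.23 dB

3.23 dB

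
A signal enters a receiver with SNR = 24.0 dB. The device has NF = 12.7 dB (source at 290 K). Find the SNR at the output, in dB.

11.3 dB

By definition F = SNR_in/SNR_out, so in dB: SNR_out = SNR_in − NF
SNR_out = 24.0 − 12.7 = 11.3 dB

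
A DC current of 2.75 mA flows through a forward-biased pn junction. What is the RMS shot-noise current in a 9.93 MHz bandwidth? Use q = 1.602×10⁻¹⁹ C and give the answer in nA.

93.5 nA

I_n = √(2qI·B)
2qI·B = 2 × 1.602×10⁻¹⁹ × 2.75×10⁻³ × 9.93×10⁶ = 8.75×10⁻¹⁵ A²
I_n = √(8.75×10⁻¹⁵) = 9.35×10⁻⁸ A = 93.5 nA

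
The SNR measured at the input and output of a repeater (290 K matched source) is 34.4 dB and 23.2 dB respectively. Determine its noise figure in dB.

NF (dB) = SNR_in(dB) − SNR_out(dB) when the source is at T₀
NF = 34.4 − 23.2 = 11.2 dB

11.2 dB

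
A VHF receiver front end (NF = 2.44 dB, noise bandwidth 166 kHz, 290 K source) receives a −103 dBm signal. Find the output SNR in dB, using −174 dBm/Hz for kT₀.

16.4 dB

Noise floor: N = −174 + 10 log₁₀(B) + NF
10 log₁₀(1.66×10⁵) = 52.2 dB
N = −174 + 52.2 + 2.44 = −119.36 dBm
SNR = P_sig − N = −103 − (−119.36) = 16.36 dB → 16.4 dB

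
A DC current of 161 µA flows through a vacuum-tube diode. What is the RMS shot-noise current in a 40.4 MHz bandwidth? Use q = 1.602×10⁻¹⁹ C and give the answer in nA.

45.7 nA

I_n = √(2qI·B)
2qI·B = 2 × 1.602×10⁻¹⁹ × 1.61×10⁻⁴ × 4.04×10⁷ = 2.08×10⁻¹⁵ A²
I_n = √(2.08×10⁻¹⁵) = 4.57×10⁻⁸ A = 45.7 nA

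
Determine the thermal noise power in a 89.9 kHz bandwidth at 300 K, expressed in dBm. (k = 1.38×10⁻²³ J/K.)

P_n = kTB = 1.38×10⁻²³ × 300 × 8.99×10⁴ = 3.72×10⁻¹⁶ W
In dBm: 10 log₁₀(3.72×10⁻¹⁶ / 10⁻³) = −124.3 dBm

−124.3 dBm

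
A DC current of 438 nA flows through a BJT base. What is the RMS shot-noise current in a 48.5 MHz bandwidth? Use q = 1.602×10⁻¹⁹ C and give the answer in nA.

2.61 nA

I_n = √(2qI·B)
2qI·B = 2 × 1.602×10⁻¹⁹ × 4.38×10⁻⁷ × 4.85×10⁷ = 6.81×10⁻¹⁸ A²
I_n = √(6.81×10⁻¹⁸) = 2.61×10⁻⁹ A = 2.61 nA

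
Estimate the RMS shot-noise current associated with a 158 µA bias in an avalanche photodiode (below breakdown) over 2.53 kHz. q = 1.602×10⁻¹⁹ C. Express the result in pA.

I_n = √(2qI·B)
2qI·B = 2 × 1.602×10⁻¹⁹ × 1.58×10⁻⁴ × 2.53×10³ = 1.28×10⁻¹⁹ A²
I_n = √(1.28×10⁻¹⁹) = 3.58×10⁻¹⁰ A = 358 pA

358 pA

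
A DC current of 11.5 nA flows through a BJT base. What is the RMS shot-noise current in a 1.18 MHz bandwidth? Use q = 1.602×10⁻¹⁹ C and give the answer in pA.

I_n = √(2qI·B)
2qI·B = 2 × 1.602×10⁻¹⁹ × 1.15×10⁻⁸ × 1.18×10⁶ = 4.35×10⁻²¹ A²
I_n = √(4.35×10⁻²¹) = 6.59×10⁻¹¹ A = 65.9 pA

65.9 pA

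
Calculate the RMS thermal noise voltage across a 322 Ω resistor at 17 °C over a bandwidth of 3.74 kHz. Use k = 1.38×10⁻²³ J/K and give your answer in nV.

T = 17 °C + 273.15 = 290.15 K
V_n = √(4kTRB)
4kTRB = 4 × 1.38×10⁻²³ × 290.15 × 3.22×10² × 3.74×10³ = 1.93×10⁻¹⁴ V²
V_n = √(1.93×10⁻¹⁴) = 1.39×10⁻⁷ V = 139 nV

139 nV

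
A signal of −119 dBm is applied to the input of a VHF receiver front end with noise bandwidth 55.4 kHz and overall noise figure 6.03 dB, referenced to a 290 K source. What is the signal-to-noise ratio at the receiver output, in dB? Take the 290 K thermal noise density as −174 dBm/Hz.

1.5 dB

Noise floor: N = −174 + 10 log₁₀(B) + NF
10 log₁₀(5.54×10⁴) = 47.44 dB
N = −174 + 47.44 + 6.03 = −120.53 dBm
SNR = P_sig − N = −119 − (−120.53) = 1.53 dB → 1.5 dB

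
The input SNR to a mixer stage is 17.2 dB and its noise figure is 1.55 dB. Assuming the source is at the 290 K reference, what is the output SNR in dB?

By definition F = SNR_in/SNR_out, so in dB: SNR_out = SNR_in − NF
SNR_out = 17.2 − 1.55 = 15.65 dB

15.65 dB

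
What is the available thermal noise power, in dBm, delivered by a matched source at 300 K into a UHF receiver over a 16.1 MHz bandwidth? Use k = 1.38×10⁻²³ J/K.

P_n = kTB = 1.38×10⁻²³ × 300 × 1.61×10⁷ = 6.67×10⁻¹⁴ W
In dBm: 10 log₁₀(6.67×10⁻¹⁴ / 10⁻³) = −101.8 dBm

−101.8 dBm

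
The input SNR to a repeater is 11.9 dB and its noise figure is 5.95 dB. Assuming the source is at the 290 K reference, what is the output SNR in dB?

5.95 dB

By definition F = SNR_in/SNR_out, so in dB: SNR_out = SNR_in − NF
SNR_out = 11.9 − 5.95 = 5.95 dB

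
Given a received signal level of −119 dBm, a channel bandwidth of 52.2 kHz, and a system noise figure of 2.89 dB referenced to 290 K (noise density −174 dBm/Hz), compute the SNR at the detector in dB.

4.9 dB

Noise floor: N = −174 + 10 log₁₀(B) + NF
10 log₁₀(5.22×10⁴) = 47.18 dB
N = −174 + 47.18 + 2.89 = −123.93 dBm
SNR = P_sig − N = −119 − (−123.93) = 4.93 dB → 4.9 dB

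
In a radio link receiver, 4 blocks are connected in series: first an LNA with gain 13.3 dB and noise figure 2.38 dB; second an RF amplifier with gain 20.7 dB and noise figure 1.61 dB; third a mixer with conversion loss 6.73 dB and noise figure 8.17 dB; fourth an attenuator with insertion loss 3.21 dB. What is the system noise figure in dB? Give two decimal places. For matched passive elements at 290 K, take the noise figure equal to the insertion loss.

Convert to linear (a loss of L dB is a gain of −L dB): F_i = 10^(NF_i/10), G_i = 10^(G_i,dB/10)
  Stage 1: F_1 = 10^(2.38/10) = 1.730, G_1 = 10^(13.3/10) = 21.38
  Stage 2: F_2 = 10^(1.61/10) = 1.449, G_2 = 10^(20.7/10) = 117.5
  Stage 3: F_3 = 10^(8.17/10) = 6.561, G_3 = 10^(−6.73/10) = 0.2123
  Stage 4: F_4 = 10^(3.21/10) = 2.094, G_4 = 10^(−3.21/10) = 0.4775
Friis cascade:
  F = 1.730 + (1.449 − 1)/21.38 + (6.561 − 1)/2512 + (2.094 − 1)/533.3 = 1.755
NF = 10 log₁₀(1.755) = 2.44 dB

2.44 dB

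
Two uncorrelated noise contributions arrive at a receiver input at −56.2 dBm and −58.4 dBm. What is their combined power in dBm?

Convert to linear, add, convert back:
P₁ = 2.40×10⁻⁹ W, P₂ = 1.45×10⁻⁹ W
P_tot = 3.84×10⁻⁹ W → 10 log₁₀(P_tot / 10⁻³) = −54.2 dBm

−54.2 dBm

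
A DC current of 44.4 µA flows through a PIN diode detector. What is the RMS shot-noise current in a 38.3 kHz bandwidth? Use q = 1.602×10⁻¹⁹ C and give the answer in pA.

I_n = √(2qI·B)
2qI·B = 2 × 1.602×10⁻¹⁹ × 4.44×10⁻⁵ × 3.83×10⁴ = 5.45×10⁻¹⁹ A²
I_n = √(5.45×10⁻¹⁹) = 7.38×10⁻¹⁰ A = 738 pA

738 pA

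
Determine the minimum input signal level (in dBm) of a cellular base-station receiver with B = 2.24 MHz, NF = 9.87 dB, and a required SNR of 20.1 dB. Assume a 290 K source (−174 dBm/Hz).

−80.5 dBm

Sensitivity = −174 + 10 log₁₀(B) + NF + SNR_min
= −174 + 63.5 + 9.87 + 20.1
= −80.53 dBm → −80.5 dBm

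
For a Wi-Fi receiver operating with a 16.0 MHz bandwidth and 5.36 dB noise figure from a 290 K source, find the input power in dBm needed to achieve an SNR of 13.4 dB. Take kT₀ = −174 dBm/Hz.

Sensitivity = −174 + 10 log₁₀(B) + NF + SNR_min
= −174 + 72.04 + 5.36 + 13.4
= −83.20 dBm → −83.2 dBm

−83.2 dBm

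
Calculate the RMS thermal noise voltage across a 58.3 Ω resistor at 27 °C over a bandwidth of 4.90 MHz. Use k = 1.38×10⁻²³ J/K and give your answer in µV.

2.18 µV

T = 27 °C + 273.15 = 300.15 K
V_n = √(4kTRB)
4kTRB = 4 × 1.38×10⁻²³ × 300.15 × 5.83×10¹ × 4.90×10⁶ = 4.73×10⁻¹² V²
V_n = √(4.73×10⁻¹²) = 2.18×10⁻⁶ V = 2.18 µV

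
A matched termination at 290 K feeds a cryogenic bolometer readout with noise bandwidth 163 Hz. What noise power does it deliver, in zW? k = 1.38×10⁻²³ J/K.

P_n = kTB = 1.38×10⁻²³ × 290 × 1.63×10² = 6.52×10⁻¹⁹ W = 652 zW

652 zW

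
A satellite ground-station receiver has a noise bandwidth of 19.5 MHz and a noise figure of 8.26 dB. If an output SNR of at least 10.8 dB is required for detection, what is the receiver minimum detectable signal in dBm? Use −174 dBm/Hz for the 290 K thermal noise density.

−82.0 dBm

Sensitivity = −174 + 10 log₁₀(B) + NF + SNR_min
= −174 + 72.9 + 8.26 + 10.8
= −82.04 dBm → −82.0 dBm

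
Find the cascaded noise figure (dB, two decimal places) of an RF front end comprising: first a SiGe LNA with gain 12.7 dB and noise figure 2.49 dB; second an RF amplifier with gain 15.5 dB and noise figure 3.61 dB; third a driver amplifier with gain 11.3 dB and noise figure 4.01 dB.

Convert to linear (a loss of L dB is a gain of −L dB): F_i = 10^(NF_i/10), G_i = 10^(G_i,dB/10)
  Stage 1: F_1 = 10^(2.49/10) = 1.774, G_1 = 10^(12.7/10) = 18.62
  Stage 2: F_2 = 10^(3.61/10) = 2.296, G_2 = 10^(15.5/10) = 35.48
  Stage 3: F_3 = 10^(4.01/10) = 2.518, G_3 = 10^(11.3/10) = 13.49
Friis cascade:
  F = 1.774 + (2.296 − 1)/18.62 + (2.518 − 1)/660.7 = 1.846
NF = 10 log₁₀(1.846) = 2.66 dB

2.66 dB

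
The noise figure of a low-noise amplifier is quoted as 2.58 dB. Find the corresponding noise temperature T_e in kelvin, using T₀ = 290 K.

F = 10^(2.58/10) = 1.81134
T_e = (F − 1)·T₀ = (1.81134 − 1) × 290 = 235 K

235 K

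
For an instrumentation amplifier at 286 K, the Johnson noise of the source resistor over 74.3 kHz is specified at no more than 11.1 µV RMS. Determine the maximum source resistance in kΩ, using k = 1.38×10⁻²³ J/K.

105 kΩ

Johnson–Nyquist: V_n = √(4kTRB) ⇒ R = V_n² / (4kTB)
4kTB = 4 × 1.38×10⁻²³ × 286 × 7.43×10⁴ = 1.17×10⁻¹⁵
R = (1.11×10⁻⁵)² / 1.17×10⁻¹⁵ = 1.05×10⁵ Ω = 105 kΩ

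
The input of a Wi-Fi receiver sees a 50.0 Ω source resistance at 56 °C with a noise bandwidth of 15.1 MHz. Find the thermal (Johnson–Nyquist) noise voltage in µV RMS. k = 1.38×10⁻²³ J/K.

3.70 µV

T = 56 °C + 273.15 = 329.15 K
V_n = √(4kTRB)
4kTRB = 4 × 1.38×10⁻²³ × 329.15 × 5.00×10¹ × 1.51×10⁷ = 1.37×10⁻¹¹ V²
V_n = √(1.37×10⁻¹¹) = 3.70×10⁻⁶ V = 3.70 µV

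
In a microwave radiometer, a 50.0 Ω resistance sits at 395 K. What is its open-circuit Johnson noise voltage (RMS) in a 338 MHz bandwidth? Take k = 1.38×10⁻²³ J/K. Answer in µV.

V_n = √(4kTRB)
4kTRB = 4 × 1.38×10⁻²³ × 395 × 5.00×10¹ × 3.38×10⁸ = 3.68×10⁻¹⁰ V²
V_n = √(3.68×10⁻¹⁰) = 1.92×10⁻⁵ V = 19.2 µV

19.2 µV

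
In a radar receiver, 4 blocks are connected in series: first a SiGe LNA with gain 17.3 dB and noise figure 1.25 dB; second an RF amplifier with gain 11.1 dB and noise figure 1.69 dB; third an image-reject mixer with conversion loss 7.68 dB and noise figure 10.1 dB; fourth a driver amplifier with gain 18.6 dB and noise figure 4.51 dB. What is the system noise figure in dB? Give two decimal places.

Convert to linear (a loss of L dB is a gain of −L dB): F_i = 10^(NF_i/10), G_i = 10^(G_i,dB/10)
  Stage 1: F_1 = 10^(1.25/10) = 1.334, G_1 = 10^(17.3/10) = 53.70
  Stage 2: F_2 = 10^(1.69/10) = 1.476, G_2 = 10^(11.1/10) = 12.88
  Stage 3: F_3 = 10^(10.1/10) = 10.23, G_3 = 10^(−7.68/10) = 0.1706
  Stage 4: F_4 = 10^(4.51/10) = 2.825, G_4 = 10^(18.6/10) = 72.44
Friis cascade:
  F = 1.334 + (1.476 − 1)/53.70 + (10.23 − 1)/691.8 + (2.825 − 1)/118.0 = 1.371
NF = 10 log₁₀(1.371) = 1.37 dB

1.37 dB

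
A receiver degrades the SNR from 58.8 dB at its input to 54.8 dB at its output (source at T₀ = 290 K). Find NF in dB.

4.0 dB

NF (dB) = SNR_in(dB) − SNR_out(dB) when the source is at T₀
NF = 58.8 − 54.8 = 4.0 dB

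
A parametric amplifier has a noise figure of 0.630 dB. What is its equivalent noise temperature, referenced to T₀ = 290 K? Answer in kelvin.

45.3 K

F = 10^(0.630/10) = 1.15611
T_e = (F − 1)·T₀ = (1.15611 − 1) × 290 = 45.3 K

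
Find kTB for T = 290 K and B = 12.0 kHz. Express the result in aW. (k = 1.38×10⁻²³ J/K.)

P_n = kTB = 1.38×10⁻²³ × 290 × 1.20×10⁴ = 4.80×10⁻¹⁷ W = 48.0 aW

48.0 aW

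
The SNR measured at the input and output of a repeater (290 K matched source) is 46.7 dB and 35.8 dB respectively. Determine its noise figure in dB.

NF (dB) = SNR_in(dB) − SNR_out(dB) when the source is at T₀
NF = 46.7 − 35.8 = 10.9 dB

10.9 dB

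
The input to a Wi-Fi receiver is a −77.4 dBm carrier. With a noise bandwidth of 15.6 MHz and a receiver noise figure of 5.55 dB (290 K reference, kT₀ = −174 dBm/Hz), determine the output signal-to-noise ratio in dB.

19.1 dB

Noise floor: N = −174 + 10 log₁₀(B) + NF
10 log₁₀(1.56×10⁷) = 71.93 dB
N = −174 + 71.93 + 5.55 = −96.52 dBm
SNR = P_sig − N = −77.4 − (−96.52) = 19.12 dB → 19.1 dB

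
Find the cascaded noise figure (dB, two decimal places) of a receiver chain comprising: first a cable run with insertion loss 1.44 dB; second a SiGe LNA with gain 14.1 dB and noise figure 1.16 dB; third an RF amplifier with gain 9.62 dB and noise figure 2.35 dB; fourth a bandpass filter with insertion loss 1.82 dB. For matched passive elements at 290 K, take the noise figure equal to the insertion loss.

2.70 dB

Convert to linear (a loss of L dB is a gain of −L dB): F_i = 10^(NF_i/10), G_i = 10^(G_i,dB/10)
  Stage 1: F_1 = 10^(1.44/10) = 1.393, G_1 = 10^(−1.44/10) = 0.7178
  Stage 2: F_2 = 10^(1.16/10) = 1.306, G_2 = 10^(14.1/10) = 25.70
  Stage 3: F_3 = 10^(2.35/10) = 1.718, G_3 = 10^(9.62/10) = 9.162
  Stage 4: F_4 = 10^(1.82/10) = 1.521, G_4 = 10^(−1.82/10) = 0.6577
Friis cascade:
  F = 1.393 + (1.306 − 1)/0.7178 + (1.718 − 1)/18.45 + (1.521 − 1)/169.0 = 1.862
NF = 10 log₁₀(1.862) = 2.70 dB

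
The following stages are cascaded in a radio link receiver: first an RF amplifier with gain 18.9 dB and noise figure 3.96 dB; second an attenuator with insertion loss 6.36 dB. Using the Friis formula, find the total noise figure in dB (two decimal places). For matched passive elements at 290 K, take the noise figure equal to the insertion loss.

Convert to linear (a loss of L dB is a gain of −L dB): F_i = 10^(NF_i/10), G_i = 10^(G_i,dB/10)
  Stage 1: F_1 = 10^(3.96/10) = 2.489, G_1 = 10^(18.9/10) = 77.62
  Stage 2: F_2 = 10^(6.36/10) = 4.325, G_2 = 10^(−6.36/10) = 0.2312
Friis cascade:
  F = 2.489 + (4.325 − 1)/77.62 = 2.532
NF = 10 log₁₀(2.532) = 4.03 dB

4.03 dB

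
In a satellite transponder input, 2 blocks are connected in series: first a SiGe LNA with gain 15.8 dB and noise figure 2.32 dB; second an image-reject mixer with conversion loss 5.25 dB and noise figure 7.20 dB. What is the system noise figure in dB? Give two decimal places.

Convert to linear (a loss of L dB is a gain of −L dB): F_i = 10^(NF_i/10), G_i = 10^(G_i,dB/10)
  Stage 1: F_1 = 10^(2.32/10) = 1.706, G_1 = 10^(15.8/10) = 38.02
  Stage 2: F_2 = 10^(7.20/10) = 5.248, G_2 = 10^(−5.25/10) = 0.2985
Friis cascade:
  F = 1.706 + (5.248 − 1)/38.02 = 1.818
NF = 10 log₁₀(1.818) = 2.60 dB

2.60 dB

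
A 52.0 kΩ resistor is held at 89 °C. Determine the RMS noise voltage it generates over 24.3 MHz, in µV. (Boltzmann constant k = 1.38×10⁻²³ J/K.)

T = 89 °C + 273.15 = 362.15 K
V_n = √(4kTRB)
4kTRB = 4 × 1.38×10⁻²³ × 362.15 × 5.20×10⁴ × 2.43×10⁷ = 2.53×10⁻⁸ V²
V_n = √(2.53×10⁻⁸) = 1.59×10⁻⁴ V = 159 µV

159 µV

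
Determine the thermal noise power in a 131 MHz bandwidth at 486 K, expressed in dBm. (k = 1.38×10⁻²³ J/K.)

P_n = kTB = 1.38×10⁻²³ × 486 × 1.31×10⁸ = 8.79×10⁻¹³ W
In dBm: 10 log₁₀(8.79×10⁻¹³ / 10⁻³) = −90.6 dBm

−90.6 dBm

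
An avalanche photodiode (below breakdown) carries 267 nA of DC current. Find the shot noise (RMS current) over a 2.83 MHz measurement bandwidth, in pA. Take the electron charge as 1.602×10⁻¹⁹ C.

492 pA

I_n = √(2qI·B)
2qI·B = 2 × 1.602×10⁻¹⁹ × 2.67×10⁻⁷ × 2.83×10⁶ = 2.42×10⁻¹⁹ A²
I_n = √(2.42×10⁻¹⁹) = 4.92×10⁻¹⁰ A = 492 pA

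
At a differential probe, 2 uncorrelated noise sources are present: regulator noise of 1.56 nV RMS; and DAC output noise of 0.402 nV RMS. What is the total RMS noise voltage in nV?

1.61 nV

Uncorrelated sources add in power (mean-square): V_tot = √(ΣV_i²)
V_tot = √[(1.56×10⁻⁹)² + (4.02×10⁻¹⁰)²] = 1.61×10⁻⁹ V = 1.61 nV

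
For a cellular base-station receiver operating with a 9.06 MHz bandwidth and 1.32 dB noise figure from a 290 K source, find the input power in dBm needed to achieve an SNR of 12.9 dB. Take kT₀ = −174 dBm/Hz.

−90.2 dBm

Sensitivity = −174 + 10 log₁₀(B) + NF + SNR_min
= −174 + 69.57 + 1.32 + 12.9
= −90.21 dBm → −90.2 dBm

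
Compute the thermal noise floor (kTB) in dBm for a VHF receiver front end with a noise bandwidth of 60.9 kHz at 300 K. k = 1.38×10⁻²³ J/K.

P_n = kTB = 1.38×10⁻²³ × 300 × 6.09×10⁴ = 2.52×10⁻¹⁶ W
In dBm: 10 log₁₀(2.52×10⁻¹⁶ / 10⁻³) = −126.0 dBm

−126.0 dBm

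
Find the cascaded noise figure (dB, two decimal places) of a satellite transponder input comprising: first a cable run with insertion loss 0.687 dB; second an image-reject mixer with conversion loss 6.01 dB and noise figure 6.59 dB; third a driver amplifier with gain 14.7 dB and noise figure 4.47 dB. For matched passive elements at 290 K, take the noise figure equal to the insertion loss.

11.38 dB

Convert to linear (a loss of L dB is a gain of −L dB): F_i = 10^(NF_i/10), G_i = 10^(G_i,dB/10)
  Stage 1: F_1 = 10^(0.687/10) = 1.171, G_1 = 10^(−0.687/10) = 0.8537
  Stage 2: F_2 = 10^(6.59/10) = 4.560, G_2 = 10^(−6.01/10) = 0.2506
  Stage 3: F_3 = 10^(4.47/10) = 2.799, G_3 = 10^(14.7/10) = 29.51
Friis cascade:
  F = 1.171 + (4.560 − 1)/0.8537 + (2.799 − 1)/0.2139 = 13.75
NF = 10 log₁₀(13.75) = 11.38 dB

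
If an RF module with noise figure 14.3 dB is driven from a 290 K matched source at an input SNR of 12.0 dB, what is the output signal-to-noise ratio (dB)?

−2.3 dB

By definition F = SNR_in/SNR_out, so in dB: SNR_out = SNR_in − NF
SNR_out = 12.0 − 14.3 = −2.3 dB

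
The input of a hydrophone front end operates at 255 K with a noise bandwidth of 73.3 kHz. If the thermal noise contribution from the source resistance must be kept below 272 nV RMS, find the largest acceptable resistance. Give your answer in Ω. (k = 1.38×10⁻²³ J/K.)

Johnson–Nyquist: V_n = √(4kTRB) ⇒ R = V_n² / (4kTB)
4kTB = 4 × 1.38×10⁻²³ × 255 × 7.33×10⁴ = 1.03×10⁻¹⁵
R = (2.72×10⁻⁷)² / 1.03×10⁻¹⁵ = 7.17×10¹ Ω = 71.7 Ω

71.7 Ω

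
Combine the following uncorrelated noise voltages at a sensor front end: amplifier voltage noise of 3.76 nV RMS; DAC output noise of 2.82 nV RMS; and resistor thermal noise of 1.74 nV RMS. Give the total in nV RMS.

Uncorrelated sources add in power (mean-square): V_tot = √(ΣV_i²)
V_tot = √[(3.76×10⁻⁹)² + (2.82×10⁻⁹)² + (1.74×10⁻⁹)²] = 5.01×10⁻⁹ V = 5.01 nV

5.01 nV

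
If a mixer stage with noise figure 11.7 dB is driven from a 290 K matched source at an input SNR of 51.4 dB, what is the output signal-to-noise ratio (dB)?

By definition F = SNR_in/SNR_out, so in dB: SNR_out = SNR_in − NF
SNR_out = 51.4 − 11.7 = 39.7 dB

39.7 dB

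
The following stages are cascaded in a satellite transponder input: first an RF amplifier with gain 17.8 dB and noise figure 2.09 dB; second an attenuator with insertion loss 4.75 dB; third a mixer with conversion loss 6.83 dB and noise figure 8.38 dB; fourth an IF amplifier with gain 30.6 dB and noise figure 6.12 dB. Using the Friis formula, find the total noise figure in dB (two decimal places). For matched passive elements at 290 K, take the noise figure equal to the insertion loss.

Convert to linear (a loss of L dB is a gain of −L dB): F_i = 10^(NF_i/10), G_i = 10^(G_i,dB/10)
  Stage 1: F_1 = 10^(2.09/10) = 1.618, G_1 = 10^(17.8/10) = 60.26
  Stage 2: F_2 = 10^(4.75/10) = 2.985, G_2 = 10^(−4.75/10) = 0.3350
  Stage 3: F_3 = 10^(8.38/10) = 6.887, G_3 = 10^(−6.83/10) = 0.2075
  Stage 4: F_4 = 10^(6.12/10) = 4.093, G_4 = 10^(30.6/10) = 1148
Friis cascade:
  F = 1.618 + (2.985 − 1)/60.26 + (6.887 − 1)/20.18 + (4.093 − 1)/4.188 = 2.681
NF = 10 log₁₀(2.681) = 4.28 dB

4.28 dB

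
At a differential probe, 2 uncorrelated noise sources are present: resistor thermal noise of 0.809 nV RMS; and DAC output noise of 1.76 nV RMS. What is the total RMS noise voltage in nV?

Uncorrelated sources add in power (mean-square): V_tot = √(ΣV_i²)
V_tot = √[(8.09×10⁻¹⁰)² + (1.76×10⁻⁹)²] = 1.94×10⁻⁹ V = 1.94 nV

1.94 nV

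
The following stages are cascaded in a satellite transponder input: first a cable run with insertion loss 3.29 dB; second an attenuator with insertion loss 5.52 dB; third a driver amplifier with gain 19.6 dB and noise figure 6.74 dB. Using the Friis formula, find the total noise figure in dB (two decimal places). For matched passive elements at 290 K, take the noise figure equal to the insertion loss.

Convert to linear (a loss of L dB is a gain of −L dB): F_i = 10^(NF_i/10), G_i = 10^(G_i,dB/10)
  Stage 1: F_1 = 10^(3.29/10) = 2.133, G_1 = 10^(−3.29/10) = 0.4688
  Stage 2: F_2 = 10^(5.52/10) = 3.565, G_2 = 10^(−5.52/10) = 0.2805
  Stage 3: F_3 = 10^(6.74/10) = 4.721, G_3 = 10^(19.6/10) = 91.20
Friis cascade:
  F = 2.133 + (3.565 − 1)/0.4688 + (4.721 − 1)/0.1315 = 35.89
NF = 10 log₁₀(35.89) = 15.55 dB

15.55 dB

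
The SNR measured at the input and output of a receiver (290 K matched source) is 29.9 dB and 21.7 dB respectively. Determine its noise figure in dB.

8.2 dB

NF (dB) = SNR_in(dB) − SNR_out(dB) when the source is at T₀
NF = 29.9 − 21.7 = 8.2 dB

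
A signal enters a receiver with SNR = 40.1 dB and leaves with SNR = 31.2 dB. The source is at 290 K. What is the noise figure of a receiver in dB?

NF (dB) = SNR_in(dB) − SNR_out(dB) when the source is at T₀
NF = 40.1 − 31.2 = 8.9 dB

8.9 dB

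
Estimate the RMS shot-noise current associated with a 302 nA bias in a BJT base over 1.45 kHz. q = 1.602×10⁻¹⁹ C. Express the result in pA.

I_n = √(2qI·B)
2qI·B = 2 × 1.602×10⁻¹⁹ × 3.02×10⁻⁷ × 1.45×10³ = 1.40×10⁻²² A²
I_n = √(1.40×10⁻²²) = 1.18×10⁻¹¹ A = 11.8 pA

11.8 pA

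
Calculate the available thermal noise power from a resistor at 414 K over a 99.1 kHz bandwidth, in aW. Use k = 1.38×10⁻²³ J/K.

566 aW

P_n = kTB = 1.38×10⁻²³ × 414 × 9.91×10⁴ = 5.66×10⁻¹⁶ W = 566 aW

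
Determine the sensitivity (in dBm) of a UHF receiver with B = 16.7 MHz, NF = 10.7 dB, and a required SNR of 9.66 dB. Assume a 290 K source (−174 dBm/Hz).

Sensitivity = −174 + 10 log₁₀(B) + NF + SNR_min
= −174 + 72.23 + 10.7 + 9.66
= −81.41 dBm → −81.4 dBm

−81.4 dBm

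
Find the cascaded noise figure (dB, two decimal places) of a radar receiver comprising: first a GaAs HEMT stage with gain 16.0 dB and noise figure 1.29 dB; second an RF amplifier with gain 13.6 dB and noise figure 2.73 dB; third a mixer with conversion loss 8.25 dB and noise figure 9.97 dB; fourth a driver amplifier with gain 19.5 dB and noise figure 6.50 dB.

1.47 dB

Convert to linear (a loss of L dB is a gain of −L dB): F_i = 10^(NF_i/10), G_i = 10^(G_i,dB/10)
  Stage 1: F_1 = 10^(1.29/10) = 1.346, G_1 = 10^(16.0/10) = 39.81
  Stage 2: F_2 = 10^(2.73/10) = 1.875, G_2 = 10^(13.6/10) = 22.91
  Stage 3: F_3 = 10^(9.97/10) = 9.931, G_3 = 10^(−8.25/10) = 0.1496
  Stage 4: F_4 = 10^(6.50/10) = 4.467, G_4 = 10^(19.5/10) = 89.13
Friis cascade:
  F = 1.346 + (1.875 − 1)/39.81 + (9.931 − 1)/912.0 + (4.467 − 1)/136.5 = 1.403
NF = 10 log₁₀(1.403) = 1.47 dB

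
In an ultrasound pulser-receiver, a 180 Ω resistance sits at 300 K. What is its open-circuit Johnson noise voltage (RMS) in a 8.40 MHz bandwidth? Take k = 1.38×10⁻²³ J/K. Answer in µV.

5.00 µV

V_n = √(4kTRB)
4kTRB = 4 × 1.38×10⁻²³ × 300 × 1.80×10² × 8.40×10⁶ = 2.50×10⁻¹¹ V²
V_n = √(2.50×10⁻¹¹) = 5.00×10⁻⁶ V = 5.00 µV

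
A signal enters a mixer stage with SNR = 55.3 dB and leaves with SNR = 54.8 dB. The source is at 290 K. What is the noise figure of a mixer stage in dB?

0.5 dB

NF (dB) = SNR_in(dB) − SNR_out(dB) when the source is at T₀
NF = 55.3 − 54.8 = 0.5 dB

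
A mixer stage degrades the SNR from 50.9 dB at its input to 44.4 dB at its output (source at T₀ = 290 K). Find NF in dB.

6.5 dB

NF (dB) = SNR_in(dB) − SNR_out(dB) when the source is at T₀
NF = 50.9 − 44.4 = 6.5 dB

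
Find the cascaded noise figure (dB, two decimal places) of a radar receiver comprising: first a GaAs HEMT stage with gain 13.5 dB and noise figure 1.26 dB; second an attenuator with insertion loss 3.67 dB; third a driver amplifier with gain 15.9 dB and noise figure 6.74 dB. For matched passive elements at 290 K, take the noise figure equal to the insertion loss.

Convert to linear (a loss of L dB is a gain of −L dB): F_i = 10^(NF_i/10), G_i = 10^(G_i,dB/10)
  Stage 1: F_1 = 10^(1.26/10) = 1.337, G_1 = 10^(13.5/10) = 22.39
  Stage 2: F_2 = 10^(3.67/10) = 2.328, G_2 = 10^(−3.67/10) = 0.4295
  Stage 3: F_3 = 10^(6.74/10) = 4.721, G_3 = 10^(15.9/10) = 38.90
Friis cascade:
  F = 1.337 + (2.328 − 1)/22.39 + (4.721 − 1)/9.616 = 1.783
NF = 10 log₁₀(1.783) = 2.51 dB

2.51 dB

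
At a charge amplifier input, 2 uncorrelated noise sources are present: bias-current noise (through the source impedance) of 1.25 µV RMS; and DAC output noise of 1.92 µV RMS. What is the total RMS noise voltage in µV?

Uncorrelated sources add in power (mean-square): V_tot = √(ΣV_i²)
V_tot = √[(1.25×10⁻⁶)² + (1.92×10⁻⁶)²] = 2.29×10⁻⁶ V = 2.29 µV

2.29 µV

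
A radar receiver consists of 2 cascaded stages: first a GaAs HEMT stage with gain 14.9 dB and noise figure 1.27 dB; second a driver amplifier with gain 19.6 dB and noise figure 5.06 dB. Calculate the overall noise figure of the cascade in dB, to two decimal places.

Convert to linear (a loss of L dB is a gain of −L dB): F_i = 10^(NF_i/10), G_i = 10^(G_i,dB/10)
  Stage 1: F_1 = 10^(1.27/10) = 1.340, G_1 = 10^(14.9/10) = 30.90
  Stage 2: F_2 = 10^(5.06/10) = 3.206, G_2 = 10^(19.6/10) = 91.20
Friis cascade:
  F = 1.340 + (3.206 − 1)/30.90 = 1.411
NF = 10 log₁₀(1.411) = 1.50 dB

1.50 dB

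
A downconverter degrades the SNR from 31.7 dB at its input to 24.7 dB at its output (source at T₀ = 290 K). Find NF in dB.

NF (dB) = SNR_in(dB) − SNR_out(dB) when the source is at T₀
NF = 31.7 − 24.7 = 7.0 dB

7.0 dB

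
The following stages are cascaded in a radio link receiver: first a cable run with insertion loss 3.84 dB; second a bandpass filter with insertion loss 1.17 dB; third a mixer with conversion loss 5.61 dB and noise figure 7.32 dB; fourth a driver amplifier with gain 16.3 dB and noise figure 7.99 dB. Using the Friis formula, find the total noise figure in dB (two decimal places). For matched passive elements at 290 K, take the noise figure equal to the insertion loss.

18.93 dB

Convert to linear (a loss of L dB is a gain of −L dB): F_i = 10^(NF_i/10), G_i = 10^(G_i,dB/10)
  Stage 1: F_1 = 10^(3.84/10) = 2.421, G_1 = 10^(−3.84/10) = 0.4130
  Stage 2: F_2 = 10^(1.17/10) = 1.309, G_2 = 10^(−1.17/10) = 0.7638
  Stage 3: F_3 = 10^(7.32/10) = 5.395, G_3 = 10^(−5.61/10) = 0.2748
  Stage 4: F_4 = 10^(7.99/10) = 6.295, G_4 = 10^(16.3/10) = 42.66
Friis cascade:
  F = 2.421 + (1.309 − 1)/0.4130 + (5.395 − 1)/0.3155 + (6.295 − 1)/0.08670 = 78.18
NF = 10 log₁₀(78.18) = 18.93 dB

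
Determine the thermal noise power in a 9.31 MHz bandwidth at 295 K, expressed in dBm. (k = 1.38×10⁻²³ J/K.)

P_n = kTB = 1.38×10⁻²³ × 295 × 9.31×10⁶ = 3.79×10⁻¹⁴ W
In dBm: 10 log₁₀(3.79×10⁻¹⁴ / 10⁻³) = −104.2 dBm

−104.2 dBm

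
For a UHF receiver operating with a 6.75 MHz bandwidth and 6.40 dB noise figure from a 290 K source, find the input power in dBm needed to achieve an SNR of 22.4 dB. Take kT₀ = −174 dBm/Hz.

Sensitivity = −174 + 10 log₁₀(B) + NF + SNR_min
= −174 + 68.29 + 6.40 + 22.4
= −76.91 dBm → −76.9 dBm

−76.9 dBm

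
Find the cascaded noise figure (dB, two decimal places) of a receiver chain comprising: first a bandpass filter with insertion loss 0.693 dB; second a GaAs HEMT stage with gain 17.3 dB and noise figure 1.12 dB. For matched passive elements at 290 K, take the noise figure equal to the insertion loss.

Convert to linear (a loss of L dB is a gain of −L dB): F_i = 10^(NF_i/10), G_i = 10^(G_i,dB/10)
  Stage 1: F_1 = 10^(0.693/10) = 1.173, G_1 = 10^(−0.693/10) = 0.8525
  Stage 2: F_2 = 10^(1.12/10) = 1.294, G_2 = 10^(17.3/10) = 53.70
Friis cascade:
  F = 1.173 + (1.294 − 1)/0.8525 = 1.518
NF = 10 log₁₀(1.518) = 1.81 dB

1.81 dB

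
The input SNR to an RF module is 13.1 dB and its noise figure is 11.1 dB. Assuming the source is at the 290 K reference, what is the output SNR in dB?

By definition F = SNR_in/SNR_out, so in dB: SNR_out = SNR_in − NF
SNR_out = 13.1 − 11.1 = 2.0 dB

2.0 dB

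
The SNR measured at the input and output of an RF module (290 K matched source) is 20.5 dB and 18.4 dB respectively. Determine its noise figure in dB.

2.1 dB

NF (dB) = SNR_in(dB) − SNR_out(dB) when the source is at T₀
NF = 20.5 − 18.4 = 2.1 dB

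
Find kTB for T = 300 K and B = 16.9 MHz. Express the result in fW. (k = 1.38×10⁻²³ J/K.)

P_n = kTB = 1.38×10⁻²³ × 300 × 1.69×10⁷ = 7.00×10⁻¹⁴ W = 70.0 fW

70.0 fW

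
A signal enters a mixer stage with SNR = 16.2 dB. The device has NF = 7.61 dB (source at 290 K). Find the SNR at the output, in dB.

By definition F = SNR_in/SNR_out, so in dB: SNR_out = SNR_in − NF
SNR_out = 16.2 − 7.61 = 8.59 dB

8.59 dB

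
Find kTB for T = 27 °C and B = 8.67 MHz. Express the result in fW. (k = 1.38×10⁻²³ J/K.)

35.9 fW

T = 27 °C + 273.15 = 300.15 K
P_n = kTB = 1.38×10⁻²³ × 300.15 × 8.67×10⁶ = 3.59×10⁻¹⁴ W = 35.9 fW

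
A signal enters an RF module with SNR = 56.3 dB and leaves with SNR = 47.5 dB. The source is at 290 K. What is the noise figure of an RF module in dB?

NF (dB) = SNR_in(dB) − SNR_out(dB) when the source is at T₀
NF = 56.3 − 47.5 = 8.8 dB

8.8 dB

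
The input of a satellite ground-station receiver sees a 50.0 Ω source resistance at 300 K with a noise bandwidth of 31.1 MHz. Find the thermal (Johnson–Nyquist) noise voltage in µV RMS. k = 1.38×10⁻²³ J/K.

5.07 µV

V_n = √(4kTRB)
4kTRB = 4 × 1.38×10⁻²³ × 300 × 5.00×10¹ × 3.11×10⁷ = 2.58×10⁻¹¹ V²
V_n = √(2.58×10⁻¹¹) = 5.07×10⁻⁶ V = 5.07 µV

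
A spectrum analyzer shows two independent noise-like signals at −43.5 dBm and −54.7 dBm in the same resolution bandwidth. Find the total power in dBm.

−43.2 dBm

Convert to linear, add, convert back:
P₁ = 4.47×10⁻⁸ W, P₂ = 3.39×10⁻⁹ W
P_tot = 4.81×10⁻⁸ W → 10 log₁₀(P_tot / 10⁻³) = −43.2 dBm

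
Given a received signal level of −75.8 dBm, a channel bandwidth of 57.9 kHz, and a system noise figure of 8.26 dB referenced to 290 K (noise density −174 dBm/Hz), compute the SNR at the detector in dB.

Noise floor: N = −174 + 10 log₁₀(B) + NF
10 log₁₀(5.79×10⁴) = 47.63 dB
N = −174 + 47.63 + 8.26 = −118.11 dBm
SNR = P_sig − N = −75.8 − (−118.11) = 42.31 dB → 42.3 dB

42.3 dB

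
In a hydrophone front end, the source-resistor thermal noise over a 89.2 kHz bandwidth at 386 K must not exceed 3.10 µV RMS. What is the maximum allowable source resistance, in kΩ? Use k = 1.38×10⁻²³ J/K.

5.06 kΩ

Johnson–Nyquist: V_n = √(4kTRB) ⇒ R = V_n² / (4kTB)
4kTB = 4 × 1.38×10⁻²³ × 386 × 8.92×10⁴ = 1.90×10⁻¹⁵
R = (3.10×10⁻⁶)² / 1.90×10⁻¹⁵ = 5.06×10³ Ω = 5.06 kΩ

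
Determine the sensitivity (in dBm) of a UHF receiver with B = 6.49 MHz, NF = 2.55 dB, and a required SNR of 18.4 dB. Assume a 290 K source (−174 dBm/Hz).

Sensitivity = −174 + 10 log₁₀(B) + NF + SNR_min
= −174 + 68.12 + 2.55 + 18.4
= −84.93 dBm → −84.9 dBm

−84.9 dBm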